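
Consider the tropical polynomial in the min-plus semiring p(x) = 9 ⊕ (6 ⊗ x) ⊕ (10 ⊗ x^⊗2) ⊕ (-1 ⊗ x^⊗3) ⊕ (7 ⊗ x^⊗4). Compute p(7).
p(7) = 9

A tropical monomial a ⊗ x^⊗i evaluates to a + i · x. Evaluating each term at x = 7:
  Term 0 contributes 9 + 0 · 7 = 9
  Term 1 contributes 6 + 1 · 7 = 13
  Term 2 contributes 10 + 2 · 7 = 24
  Term 3 contributes -1 + 3 · 7 = 20
  Term 4 contributes 7 + 4 · 7 = 35
p(7) = ⊕ of these = min[9, 13, 24, 20, 35] = 9.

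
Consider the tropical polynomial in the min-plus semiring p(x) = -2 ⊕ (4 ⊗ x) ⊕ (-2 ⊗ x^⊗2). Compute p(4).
p(4) = -2

A tropical monomial a ⊗ x^⊗i evaluates to a + i · x. Evaluating each term at x = 4:
  Term 0 contributes -2 + 0 · 4 = -2
  Term 1 contributes 4 + 1 · 4 = 8
  Term 2 contributes -2 + 2 · 4 = 6
p(4) = ⊕ of these = min[-2, 8, 6] = -2.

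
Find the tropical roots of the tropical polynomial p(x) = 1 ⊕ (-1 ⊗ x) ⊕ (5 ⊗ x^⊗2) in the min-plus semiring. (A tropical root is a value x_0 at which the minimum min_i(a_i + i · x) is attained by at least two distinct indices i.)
Roots: {-6, 2}

Each tropical root is a break point of the lower envelope of the lines y = a_i + i · x (there are 3 lines, with slopes 0, 1, ..., 2). Only the lines that attain the minimum somewhere contribute to roots; other lines are dominated. Here the surviving (envelope) indices are i = 2, i = 1, i = 0.
Intersections between consecutive envelope lines give the roots: for adjacent envelope indices i < j the intersection is x = (a_i − a_j) / (j − i). Reading off the sorted break points: {-6, 2}.
Verification: at each break x_0, at least two indices attain the minimum of min_i(a_i + i · x_0).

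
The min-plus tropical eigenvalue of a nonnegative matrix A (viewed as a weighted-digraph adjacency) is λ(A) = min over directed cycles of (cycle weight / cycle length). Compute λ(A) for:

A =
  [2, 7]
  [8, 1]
λ(A) = 1

Enumerate directed cycles and compute their means (weight / length). Sample:
  cycle 0 → 0: weight = 2, length = 1, mean = 2/1 ≈ 2.000
  cycle 1 → 1: weight = 1, length = 1, mean = 1/1 ≈ 1.000
  cycle 0 → 1 → 0: weight = 15, length = 2, mean = 15/2 ≈ 7.500
  cycle 1 → 0 → 1: weight = 15, length = 2, mean = 15/2 ≈ 7.500
Minimum mean = 1.000, attained e.g. along the cycle 1 → 1 with weight 1 and length 1. So λ(A) = 1/1 = 1.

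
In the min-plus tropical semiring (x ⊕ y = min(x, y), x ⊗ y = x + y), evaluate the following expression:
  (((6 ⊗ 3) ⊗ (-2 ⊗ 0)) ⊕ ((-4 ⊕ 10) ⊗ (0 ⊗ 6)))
(((6 ⊗ 3) ⊗ (-2 ⊗ 0)) ⊕ ((-4 ⊕ 10) ⊗ (0 ⊗ 6))) = 2

Expand innermost to outermost. Recall ⊕ takes the minimum of its arguments and ⊗ takes their sum. Working out the expression (((6 ⊗ 3) ⊗ (-2 ⊗ 0)) ⊕ ((-4 ⊕ 10) ⊗ (0 ⊗ 6))) gives 2.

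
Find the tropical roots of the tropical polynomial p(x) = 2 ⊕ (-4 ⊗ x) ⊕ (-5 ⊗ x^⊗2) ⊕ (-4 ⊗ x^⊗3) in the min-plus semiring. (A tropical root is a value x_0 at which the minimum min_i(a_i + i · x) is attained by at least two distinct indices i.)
Roots: {-1, 1, 6}

Each tropical root is a break point of the lower envelope of the lines y = a_i + i · x (there are 4 lines, with slopes 0, 1, ..., 3). Only the lines that attain the minimum somewhere contribute to roots; other lines are dominated. Here the surviving (envelope) indices are i = 3, i = 2, i = 1, i = 0.
Intersections between consecutive envelope lines give the roots: for adjacent envelope indices i < j the intersection is x = (a_i − a_j) / (j − i). Reading off the sorted break points: {-1, 1, 6}.
Verification: at each break x_0, at least two indices attain the minimum of min_i(a_i + i · x_0).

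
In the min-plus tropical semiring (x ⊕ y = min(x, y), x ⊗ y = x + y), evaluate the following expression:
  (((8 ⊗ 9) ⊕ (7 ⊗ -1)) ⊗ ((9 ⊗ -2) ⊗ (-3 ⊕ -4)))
(((8 ⊗ 9) ⊕ (7 ⊗ -1)) ⊗ ((9 ⊗ -2) ⊗ (-3 ⊕ -4))) = 9

Expand innermost to outermost. Recall ⊕ takes the minimum of its arguments and ⊗ takes their sum. Working out the expression (((8 ⊗ 9) ⊕ (7 ⊗ -1)) ⊗ ((9 ⊗ -2) ⊗ (-3 ⊕ -4))) gives 9.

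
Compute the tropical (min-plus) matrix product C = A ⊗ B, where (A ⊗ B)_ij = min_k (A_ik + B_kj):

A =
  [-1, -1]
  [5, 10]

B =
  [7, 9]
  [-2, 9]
A ⊗ B =
  [-3, 8]
  [8, 14]

Apply the min-plus product entry-by-entry:
  C[0][0] = min over k of (A[0][0] + B[0][0] = -1 + 7 = 6, A[0][1] + B[1][0] = -1 + -2 = -3) = -3 (attained at k = 1)
  C[0][1] = min over k of (A[0][0] + B[0][1] = -1 + 9 = 8, A[0][1] + B[1][1] = -1 + 9 = 8) = 8 (attained at k = 0)
  C[1][0] = min over k of (A[1][0] + B[0][0] = 5 + 7 = 12, A[1][1] + B[1][0] = 10 + -2 = 8) = 8 (attained at k = 1)
  C[1][1] = min over k of (A[1][0] + B[0][1] = 5 + 9 = 14, A[1][1] + B[1][1] = 10 + 9 = 19) = 14 (attained at k = 0)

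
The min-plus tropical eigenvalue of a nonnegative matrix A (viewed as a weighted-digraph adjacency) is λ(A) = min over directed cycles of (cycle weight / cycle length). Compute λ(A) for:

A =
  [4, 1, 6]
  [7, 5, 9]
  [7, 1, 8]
λ(A) = 4

Enumerate directed cycles and compute their means (weight / length). Sample:
  cycle 0 → 0: weight = 4, length = 1, mean = 4/1 ≈ 4.000
  cycle 1 → 1: weight = 5, length = 1, mean = 5/1 ≈ 5.000
  cycle 2 → 2: weight = 8, length = 1, mean = 8/1 ≈ 8.000
  cycle 0 → 1 → 0: weight = 8, length = 2, mean = 8/2 ≈ 4.000
  cycle 0 → 2 → 0: weight = 13, length = 2, mean = 13/2 ≈ 6.500
  cycle 1 → 0 → 1: weight = 8, length = 2, mean = 8/2 ≈ 4.000
Minimum mean = 4.000, attained e.g. along the cycle 0 → 0 with weight 4 and length 1. So λ(A) = 4/1 = 4.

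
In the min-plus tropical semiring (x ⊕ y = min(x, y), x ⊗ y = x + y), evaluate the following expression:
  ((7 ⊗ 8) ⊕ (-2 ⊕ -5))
((7 ⊗ 8) ⊕ (-2 ⊕ -5)) = -5

Expand innermost to outermost. Recall ⊕ takes the minimum of its arguments and ⊗ takes their sum. Working out the expression ((7 ⊗ 8) ⊕ (-2 ⊕ -5)) gives -5.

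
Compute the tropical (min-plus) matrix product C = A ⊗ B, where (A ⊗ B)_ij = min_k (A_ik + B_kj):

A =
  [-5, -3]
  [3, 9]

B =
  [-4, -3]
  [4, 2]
A ⊗ B =
  [-9, -8]
  [-1, 0]

Apply the min-plus product entry-by-entry:
  C[0][0] = min over k of (A[0][0] + B[0][0] = -5 + -4 = -9, A[0][1] + B[1][0] = -3 + 4 = 1) = -9 (attained at k = 0)
  C[0][1] = min over k of (A[0][0] + B[0][1] = -5 + -3 = -8, A[0][1] + B[1][1] = -3 + 2 = -1) = -8 (attained at k = 0)
  C[1][0] = min over k of (A[1][0] + B[0][0] = 3 + -4 = -1, A[1][1] + B[1][0] = 9 + 4 = 13) = -1 (attained at k = 0)
  C[1][1] = min over k of (A[1][0] + B[0][1] = 3 + -3 = 0, A[1][1] + B[1][1] = 9 + 2 = 11) = 0 (attained at k = 0)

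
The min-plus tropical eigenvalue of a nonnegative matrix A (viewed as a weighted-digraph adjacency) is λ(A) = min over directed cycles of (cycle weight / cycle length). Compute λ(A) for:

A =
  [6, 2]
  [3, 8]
λ(A) = 5/2

Enumerate directed cycles and compute their means (weight / length). Sample:
  cycle 0 → 0: weight = 6, length = 1, mean = 6/1 ≈ 6.000
  cycle 1 → 1: weight = 8, length = 1, mean = 8/1 ≈ 8.000
  cycle 0 → 1 → 0: weight = 5, length = 2, mean = 5/2 ≈ 2.500
  cycle 1 → 0 → 1: weight = 5, length = 2, mean = 5/2 ≈ 2.500
Minimum mean = 2.500, attained e.g. along the cycle 0 → 1 → 0 with weight 5 and length 2. So λ(A) = 5/2 = 5/2.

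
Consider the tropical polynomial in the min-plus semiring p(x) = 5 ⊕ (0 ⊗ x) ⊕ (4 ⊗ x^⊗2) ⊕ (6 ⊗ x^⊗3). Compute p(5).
p(5) = 5

A tropical monomial a ⊗ x^⊗i evaluates to a + i · x. Evaluating each term at x = 5:
  Term 0 contributes 5 + 0 · 5 = 5
  Term 1 contributes 0 + 1 · 5 = 5
  Term 2 contributes 4 + 2 · 5 = 14
  Term 3 contributes 6 + 3 · 5 = 21
p(5) = ⊕ of these = min[5, 5, 14, 21] = 5.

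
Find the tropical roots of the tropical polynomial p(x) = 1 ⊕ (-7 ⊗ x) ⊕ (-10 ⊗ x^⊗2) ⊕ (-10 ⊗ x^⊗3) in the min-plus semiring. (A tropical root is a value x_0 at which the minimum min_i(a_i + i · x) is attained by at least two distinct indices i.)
Roots: {0, 3, 8}

Each tropical root is a break point of the lower envelope of the lines y = a_i + i · x (there are 4 lines, with slopes 0, 1, ..., 3). Only the lines that attain the minimum somewhere contribute to roots; other lines are dominated. Here the surviving (envelope) indices are i = 3, i = 2, i = 1, i = 0.
Intersections between consecutive envelope lines give the roots: for adjacent envelope indices i < j the intersection is x = (a_i − a_j) / (j − i). Reading off the sorted break points: {0, 3, 8}.
Verification: at each break x_0, at least two indices attain the minimum of min_i(a_i + i · x_0).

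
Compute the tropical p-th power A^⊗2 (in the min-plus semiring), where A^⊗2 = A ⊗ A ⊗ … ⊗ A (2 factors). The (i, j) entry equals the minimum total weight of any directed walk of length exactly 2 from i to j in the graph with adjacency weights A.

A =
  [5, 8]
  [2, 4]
A^⊗2 =
  [10, 12]
  [6, 8]

Each entry (A^⊗2)_ij equals the minimum over all length-2 walks i = v_0 → v_1 → … → v_2 = j of Σ_t A[v_t][v_{t+1}]. For example, for (i, j) = (0, 1) we minimise over 2 possible intermediate vertex sequences; the minimum is 12, attained along the walk 0 → 1 → 1.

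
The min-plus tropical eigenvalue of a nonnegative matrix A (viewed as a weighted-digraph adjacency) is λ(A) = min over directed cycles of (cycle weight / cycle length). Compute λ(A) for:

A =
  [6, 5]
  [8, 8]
λ(A) = 6

Enumerate directed cycles and compute their means (weight / length). Sample:
  cycle 0 → 0: weight = 6, length = 1, mean = 6/1 ≈ 6.000
  cycle 1 → 1: weight = 8, length = 1, mean = 8/1 ≈ 8.000
  cycle 0 → 1 → 0: weight = 13, length = 2, mean = 13/2 ≈ 6.500
  cycle 1 → 0 → 1: weight = 13, length = 2, mean = 13/2 ≈ 6.500
Minimum mean = 6.000, attained e.g. along the cycle 0 → 0 with weight 6 and length 1. So λ(A) = 6/1 = 6.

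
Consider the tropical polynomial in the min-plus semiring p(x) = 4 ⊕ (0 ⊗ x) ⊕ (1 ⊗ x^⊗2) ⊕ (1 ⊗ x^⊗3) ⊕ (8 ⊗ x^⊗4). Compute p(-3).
p(-3) = -8

A tropical monomial a ⊗ x^⊗i evaluates to a + i · x. Evaluating each term at x = -3:
  Term 0 contributes 4 + 0 · -3 = 4
  Term 1 contributes 0 + 1 · -3 = -3
  Term 2 contributes 1 + 2 · -3 = -5
  Term 3 contributes 1 + 3 · -3 = -8
  Term 4 contributes 8 + 4 · -3 = -4
p(-3) = ⊕ of these = min[4, -3, -5, -8, -4] = -8.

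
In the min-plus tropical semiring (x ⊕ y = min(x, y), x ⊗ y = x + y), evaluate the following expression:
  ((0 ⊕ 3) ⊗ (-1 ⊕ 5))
((0 ⊕ 3) ⊗ (-1 ⊕ 5)) = -1

Expand innermost to outermost. Recall ⊕ takes the minimum of its arguments and ⊗ takes their sum. Working out the expression ((0 ⊕ 3) ⊗ (-1 ⊕ 5)) gives -1.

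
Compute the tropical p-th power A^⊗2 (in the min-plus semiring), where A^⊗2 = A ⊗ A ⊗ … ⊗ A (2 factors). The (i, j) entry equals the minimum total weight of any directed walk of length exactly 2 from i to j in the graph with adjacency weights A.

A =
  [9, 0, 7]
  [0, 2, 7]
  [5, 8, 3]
A^⊗2 =
  [0, 2, 7]
  [2, 0, 7]
  [8, 5, 6]

Each entry (A^⊗2)_ij equals the minimum over all length-2 walks i = v_0 → v_1 → … → v_2 = j of Σ_t A[v_t][v_{t+1}]. For example, for (i, j) = (0, 2) we minimise over 3 possible intermediate vertex sequences; the minimum is 7, attained along the walk 0 → 1 → 2.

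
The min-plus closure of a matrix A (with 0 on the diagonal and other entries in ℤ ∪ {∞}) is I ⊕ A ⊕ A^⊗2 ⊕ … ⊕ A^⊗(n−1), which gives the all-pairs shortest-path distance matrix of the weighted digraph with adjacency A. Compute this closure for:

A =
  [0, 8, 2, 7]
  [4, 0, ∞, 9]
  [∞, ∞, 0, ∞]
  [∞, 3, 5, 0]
Closure =
  [0, 8, 2, 7]
  [4, 0, 6, 9]
  [∞, ∞, 0, ∞]
  [7, 3, 5, 0]

This is the Floyd-Warshall all-pairs shortest-path computation. For each intermediate vertex k = 0, 1, …, 3, update dist[i][j] ← min(dist[i][j], dist[i][k] + dist[k][j]). The final matrix gives, for each (i, j), the minimum total weight of any directed path from i to j (possibly empty when i = j).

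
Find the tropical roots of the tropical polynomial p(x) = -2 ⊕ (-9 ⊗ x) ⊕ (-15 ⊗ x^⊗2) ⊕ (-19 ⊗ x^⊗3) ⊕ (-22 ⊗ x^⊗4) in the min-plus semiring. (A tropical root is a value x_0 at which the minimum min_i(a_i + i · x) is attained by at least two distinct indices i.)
Roots: {3, 4, 6, 7}

Each tropical root is a break point of the lower envelope of the lines y = a_i + i · x (there are 5 lines, with slopes 0, 1, ..., 4). Only the lines that attain the minimum somewhere contribute to roots; other lines are dominated. Here the surviving (envelope) indices are i = 4, i = 3, i = 2, i = 1, i = 0.
Intersections between consecutive envelope lines give the roots: for adjacent envelope indices i < j the intersection is x = (a_i − a_j) / (j − i). Reading off the sorted break points: {3, 4, 6, 7}.
Verification: at each break x_0, at least two indices attain the minimum of min_i(a_i + i · x_0).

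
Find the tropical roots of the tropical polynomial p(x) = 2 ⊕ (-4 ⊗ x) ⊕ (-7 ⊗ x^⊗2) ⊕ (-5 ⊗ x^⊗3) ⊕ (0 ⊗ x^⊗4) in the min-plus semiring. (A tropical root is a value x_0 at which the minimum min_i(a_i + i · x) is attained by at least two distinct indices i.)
Roots: {-5, -2, 3, 6}

Each tropical root is a break point of the lower envelope of the lines y = a_i + i · x (there are 5 lines, with slopes 0, 1, ..., 4). Only the lines that attain the minimum somewhere contribute to roots; other lines are dominated. Here the surviving (envelope) indices are i = 4, i = 3, i = 2, i = 1, i = 0.
Intersections between consecutive envelope lines give the roots: for adjacent envelope indices i < j the intersection is x = (a_i − a_j) / (j − i). Reading off the sorted break points: {-5, -2, 3, 6}.
Verification: at each break x_0, at least two indices attain the minimum of min_i(a_i + i · x_0).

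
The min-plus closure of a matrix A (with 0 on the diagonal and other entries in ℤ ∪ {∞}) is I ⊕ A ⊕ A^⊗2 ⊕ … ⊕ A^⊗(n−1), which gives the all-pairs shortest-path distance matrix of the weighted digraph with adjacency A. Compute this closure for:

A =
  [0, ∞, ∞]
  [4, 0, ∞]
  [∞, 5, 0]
Closure =
  [0, ∞, ∞]
  [4, 0, ∞]
  [9, 5, 0]

This is the Floyd-Warshall all-pairs shortest-path computation. For each intermediate vertex k = 0, 1, …, 2, update dist[i][j] ← min(dist[i][j], dist[i][k] + dist[k][j]). The final matrix gives, for each (i, j), the minimum total weight of any directed path from i to j (possibly empty when i = j).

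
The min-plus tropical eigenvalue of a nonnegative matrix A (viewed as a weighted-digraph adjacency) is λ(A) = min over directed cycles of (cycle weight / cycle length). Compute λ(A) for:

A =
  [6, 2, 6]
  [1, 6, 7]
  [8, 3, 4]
λ(A) = 3/2

Enumerate directed cycles and compute their means (weight / length). Sample:
  cycle 0 → 0: weight = 6, length = 1, mean = 6/1 ≈ 6.000
  cycle 1 → 1: weight = 6, length = 1, mean = 6/1 ≈ 6.000
  cycle 2 → 2: weight = 4, length = 1, mean = 4/1 ≈ 4.000
  cycle 0 → 1 → 0: weight = 3, length = 2, mean = 3/2 ≈ 1.500
  cycle 0 → 2 → 0: weight = 14, length = 2, mean = 14/2 ≈ 7.000
  cycle 1 → 0 → 1: weight = 3, length = 2, mean = 3/2 ≈ 1.500
Minimum mean = 1.500, attained e.g. along the cycle 0 → 1 → 0 with weight 3 and length 2. So λ(A) = 3/2 = 3/2.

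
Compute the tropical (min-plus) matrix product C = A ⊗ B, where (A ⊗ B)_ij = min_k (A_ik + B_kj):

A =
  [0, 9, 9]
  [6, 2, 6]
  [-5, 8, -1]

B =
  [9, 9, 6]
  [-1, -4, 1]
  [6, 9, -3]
A ⊗ B =
  [8, 5, 6]
  [1, -2, 3]
  [4, 4, -4]

Apply the min-plus product entry-by-entry:
  C[0][0] = min over k of (A[0][0] + B[0][0] = 0 + 9 = 9, A[0][1] + B[1][0] = 9 + -1 = 8, A[0][2] + B[2][0] = 9 + 6 = 15) = 8 (attained at k = 1)
  C[0][1] = min over k of (A[0][0] + B[0][1] = 0 + 9 = 9, A[0][1] + B[1][1] = 9 + -4 = 5, A[0][2] + B[2][1] = 9 + 9 = 18) = 5 (attained at k = 1)
  C[0][2] = min over k of (A[0][0] + B[0][2] = 0 + 6 = 6, A[0][1] + B[1][2] = 9 + 1 = 10, A[0][2] + B[2][2] = 9 + -3 = 6) = 6 (attained at k = 0)
  C[1][0] = min over k of (A[1][0] + B[0][0] = 6 + 9 = 15, A[1][1] + B[1][0] = 2 + -1 = 1, A[1][2] + B[2][0] = 6 + 6 = 12) = 1 (attained at k = 1)
  C[1][1] = min over k of (A[1][0] + B[0][1] = 6 + 9 = 15, A[1][1] + B[1][1] = 2 + -4 = -2, A[1][2] + B[2][1] = 6 + 9 = 15) = -2 (attained at k = 1)
  C[1][2] = min over k of (A[1][0] + B[0][2] = 6 + 6 = 12, A[1][1] + B[1][2] = 2 + 1 = 3, A[1][2] + B[2][2] = 6 + -3 = 3) = 3 (attained at k = 1)
  C[2][0] = min over k of (A[2][0] + B[0][0] = -5 + 9 = 4, A[2][1] + B[1][0] = 8 + -1 = 7, A[2][2] + B[2][0] = -1 + 6 = 5) = 4 (attained at k = 0)
  C[2][1] = min over k of (A[2][0] + B[0][1] = -5 + 9 = 4, A[2][1] + B[1][1] = 8 + -4 = 4, A[2][2] + B[2][1] = -1 + 9 = 8) = 4 (attained at k = 0)
  C[2][2] = min over k of (A[2][0] + B[0][2] = -5 + 6 = 1, A[2][1] + B[1][2] = 8 + 1 = 9, A[2][2] + B[2][2] = -1 + -3 = -4) = -4 (attained at k = 2)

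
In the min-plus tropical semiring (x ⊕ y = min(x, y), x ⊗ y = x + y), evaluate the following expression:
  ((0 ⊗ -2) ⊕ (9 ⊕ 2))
((0 ⊗ -2) ⊕ (9 ⊕ 2)) = -2

Expand innermost to outermost. Recall ⊕ takes the minimum of its arguments and ⊗ takes their sum. Working out the expression ((0 ⊗ -2) ⊕ (9 ⊕ 2)) gives -2.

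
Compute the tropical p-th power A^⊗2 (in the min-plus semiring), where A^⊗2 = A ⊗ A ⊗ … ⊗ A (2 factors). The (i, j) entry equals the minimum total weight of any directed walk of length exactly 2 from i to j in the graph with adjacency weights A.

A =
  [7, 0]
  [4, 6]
A^⊗2 =
  [4, 6]
  [10, 4]

Each entry (A^⊗2)_ij equals the minimum over all length-2 walks i = v_0 → v_1 → … → v_2 = j of Σ_t A[v_t][v_{t+1}]. For example, for (i, j) = (0, 1) we minimise over 2 possible intermediate vertex sequences; the minimum is 6, attained along the walk 0 → 1 → 1.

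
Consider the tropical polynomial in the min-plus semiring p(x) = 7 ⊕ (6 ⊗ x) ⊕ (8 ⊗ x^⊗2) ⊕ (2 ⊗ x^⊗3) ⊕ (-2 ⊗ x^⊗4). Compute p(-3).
p(-3) = -14

A tropical monomial a ⊗ x^⊗i evaluates to a + i · x. Evaluating each term at x = -3:
  Term 0 contributes 7 + 0 · -3 = 7
  Term 1 contributes 6 + 1 · -3 = 3
  Term 2 contributes 8 + 2 · -3 = 2
  Term 3 contributes 2 + 3 · -3 = -7
  Term 4 contributes -2 + 4 · -3 = -14
p(-3) = ⊕ of these = min[7, 3, 2, -7, -14] = -14.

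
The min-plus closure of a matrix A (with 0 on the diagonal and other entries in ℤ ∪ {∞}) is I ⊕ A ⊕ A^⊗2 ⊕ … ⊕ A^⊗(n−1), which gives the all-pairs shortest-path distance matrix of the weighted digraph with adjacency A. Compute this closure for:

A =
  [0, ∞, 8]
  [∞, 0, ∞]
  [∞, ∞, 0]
Closure =
  [0, ∞, 8]
  [∞, 0, ∞]
  [∞, ∞, 0]

This is the Floyd-Warshall all-pairs shortest-path computation. For each intermediate vertex k = 0, 1, …, 2, update dist[i][j] ← min(dist[i][j], dist[i][k] + dist[k][j]). The final matrix gives, for each (i, j), the minimum total weight of any directed path from i to j (possibly empty when i = j).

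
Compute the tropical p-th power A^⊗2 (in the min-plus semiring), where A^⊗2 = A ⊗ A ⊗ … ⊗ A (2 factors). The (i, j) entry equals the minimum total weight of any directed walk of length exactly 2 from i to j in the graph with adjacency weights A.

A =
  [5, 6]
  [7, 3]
A^⊗2 =
  [10, 9]
  [10, 6]

Each entry (A^⊗2)_ij equals the minimum over all length-2 walks i = v_0 → v_1 → … → v_2 = j of Σ_t A[v_t][v_{t+1}]. For example, for (i, j) = (0, 1) we minimise over 2 possible intermediate vertex sequences; the minimum is 9, attained along the walk 0 → 1 → 1.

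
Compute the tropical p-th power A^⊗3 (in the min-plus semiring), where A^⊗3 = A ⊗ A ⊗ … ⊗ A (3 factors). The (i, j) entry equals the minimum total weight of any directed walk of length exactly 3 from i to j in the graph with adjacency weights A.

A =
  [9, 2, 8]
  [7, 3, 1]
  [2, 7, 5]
A^⊗3 =
  [5, 8, 6]
  [6, 5, 7]
  [10, 7, 5]

Each entry (A^⊗3)_ij equals the minimum over all length-3 walks i = v_0 → v_1 → … → v_3 = j of Σ_t A[v_t][v_{t+1}]. For example, for (i, j) = (0, 2) we minimise over 9 possible intermediate vertex sequences; the minimum is 6, attained along the walk 0 → 1 → 1 → 2.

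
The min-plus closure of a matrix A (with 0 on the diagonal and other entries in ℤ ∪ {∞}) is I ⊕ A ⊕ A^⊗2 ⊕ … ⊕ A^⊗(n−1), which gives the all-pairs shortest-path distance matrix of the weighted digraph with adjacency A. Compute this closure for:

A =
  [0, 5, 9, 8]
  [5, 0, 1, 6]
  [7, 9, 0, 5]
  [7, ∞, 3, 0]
Closure =
  [0, 5, 6, 8]
  [5, 0, 1, 6]
  [7, 9, 0, 5]
  [7, 12, 3, 0]

This is the Floyd-Warshall all-pairs shortest-path computation. For each intermediate vertex k = 0, 1, …, 3, update dist[i][j] ← min(dist[i][j], dist[i][k] + dist[k][j]). The final matrix gives, for each (i, j), the minimum total weight of any directed path from i to j (possibly empty when i = j).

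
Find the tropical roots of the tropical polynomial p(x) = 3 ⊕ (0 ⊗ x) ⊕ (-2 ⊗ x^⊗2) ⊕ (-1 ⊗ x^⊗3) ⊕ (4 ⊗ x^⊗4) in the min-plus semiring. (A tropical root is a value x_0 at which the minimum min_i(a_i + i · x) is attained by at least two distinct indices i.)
Roots: {-5, -1, 2, 3}

Each tropical root is a break point of the lower envelope of the lines y = a_i + i · x (there are 5 lines, with slopes 0, 1, ..., 4). Only the lines that attain the minimum somewhere contribute to roots; other lines are dominated. Here the surviving (envelope) indices are i = 4, i = 3, i = 2, i = 1, i = 0.
Intersections between consecutive envelope lines give the roots: for adjacent envelope indices i < j the intersection is x = (a_i − a_j) / (j − i). Reading off the sorted break points: {-5, -1, 2, 3}.
Verification: at each break x_0, at least two indices attain the minimum of min_i(a_i + i · x_0).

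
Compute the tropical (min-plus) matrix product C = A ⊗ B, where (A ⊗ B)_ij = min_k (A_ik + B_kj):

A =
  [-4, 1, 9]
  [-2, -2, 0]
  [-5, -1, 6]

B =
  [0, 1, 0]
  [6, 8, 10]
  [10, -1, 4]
A ⊗ B =
  [-4, -3, -4]
  [-2, -1, -2]
  [-5, -4, -5]

Apply the min-plus product entry-by-entry:
  C[0][0] = min over k of (A[0][0] + B[0][0] = -4 + 0 = -4, A[0][1] + B[1][0] = 1 + 6 = 7, A[0][2] + B[2][0] = 9 + 10 = 19) = -4 (attained at k = 0)
  C[0][1] = min over k of (A[0][0] + B[0][1] = -4 + 1 = -3, A[0][1] + B[1][1] = 1 + 8 = 9, A[0][2] + B[2][1] = 9 + -1 = 8) = -3 (attained at k = 0)
  C[0][2] = min over k of (A[0][0] + B[0][2] = -4 + 0 = -4, A[0][1] + B[1][2] = 1 + 10 = 11, A[0][2] + B[2][2] = 9 + 4 = 13) = -4 (attained at k = 0)
  C[1][0] = min over k of (A[1][0] + B[0][0] = -2 + 0 = -2, A[1][1] + B[1][0] = -2 + 6 = 4, A[1][2] + B[2][0] = 0 + 10 = 10) = -2 (attained at k = 0)
  C[1][1] = min over k of (A[1][0] + B[0][1] = -2 + 1 = -1, A[1][1] + B[1][1] = -2 + 8 = 6, A[1][2] + B[2][1] = 0 + -1 = -1) = -1 (attained at k = 0)
  C[1][2] = min over k of (A[1][0] + B[0][2] = -2 + 0 = -2, A[1][1] + B[1][2] = -2 + 10 = 8, A[1][2] + B[2][2] = 0 + 4 = 4) = -2 (attained at k = 0)
  C[2][0] = min over k of (A[2][0] + B[0][0] = -5 + 0 = -5, A[2][1] + B[1][0] = -1 + 6 = 5, A[2][2] + B[2][0] = 6 + 10 = 16) = -5 (attained at k = 0)
  C[2][1] = min over k of (A[2][0] + B[0][1] = -5 + 1 = -4, A[2][1] + B[1][1] = -1 + 8 = 7, A[2][2] + B[2][1] = 6 + -1 = 5) = -4 (attained at k = 0)
  C[2][2] = min over k of (A[2][0] + B[0][2] = -5 + 0 = -5, A[2][1] + B[1][2] = -1 + 10 = 9, A[2][2] + B[2][2] = 6 + 4 = 10) = -5 (attained at k = 0)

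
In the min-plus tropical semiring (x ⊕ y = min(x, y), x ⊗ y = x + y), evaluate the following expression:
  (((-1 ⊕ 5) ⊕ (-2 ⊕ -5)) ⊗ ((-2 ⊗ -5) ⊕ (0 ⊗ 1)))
(((-1 ⊕ 5) ⊕ (-2 ⊕ -5)) ⊗ ((-2 ⊗ -5) ⊕ (0 ⊗ 1))) = -12

Expand innermost to outermost. Recall ⊕ takes the minimum of its arguments and ⊗ takes their sum. Working out the expression (((-1 ⊕ 5) ⊕ (-2 ⊕ -5)) ⊗ ((-2 ⊗ -5) ⊕ (0 ⊗ 1))) gives -12.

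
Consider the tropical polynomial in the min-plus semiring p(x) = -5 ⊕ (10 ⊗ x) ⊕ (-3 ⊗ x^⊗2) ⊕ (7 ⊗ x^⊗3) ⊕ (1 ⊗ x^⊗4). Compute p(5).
p(5) = -5

A tropical monomial a ⊗ x^⊗i evaluates to a + i · x. Evaluating each term at x = 5:
  Term 0 contributes -5 + 0 · 5 = -5
  Term 1 contributes 10 + 1 · 5 = 15
  Term 2 contributes -3 + 2 · 5 = 7
  Term 3 contributes 7 + 3 · 5 = 22
  Term 4 contributes 1 + 4 · 5 = 21
p(5) = ⊕ of these = min[-5, 15, 7, 22, 21] = -5.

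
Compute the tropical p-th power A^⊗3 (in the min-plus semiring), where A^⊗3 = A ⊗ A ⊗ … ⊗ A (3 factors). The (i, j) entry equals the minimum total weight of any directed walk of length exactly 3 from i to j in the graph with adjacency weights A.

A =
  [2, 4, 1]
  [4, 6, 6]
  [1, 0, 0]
A^⊗3 =
  [2, 1, 1]
  [6, 5, 5]
  [1, 0, 0]

Each entry (A^⊗3)_ij equals the minimum over all length-3 walks i = v_0 → v_1 → … → v_3 = j of Σ_t A[v_t][v_{t+1}]. For example, for (i, j) = (0, 2) we minimise over 9 possible intermediate vertex sequences; the minimum is 1, attained along the walk 0 → 2 → 2 → 2.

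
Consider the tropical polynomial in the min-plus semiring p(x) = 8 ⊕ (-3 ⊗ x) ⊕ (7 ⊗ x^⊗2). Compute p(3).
p(3) = 0

A tropical monomial a ⊗ x^⊗i evaluates to a + i · x. Evaluating each term at x = 3:
  Term 0 contributes 8 + 0 · 3 = 8
  Term 1 contributes -3 + 1 · 3 = 0
  Term 2 contributes 7 + 2 · 3 = 13
p(3) = ⊕ of these = min[8, 0, 13] = 0.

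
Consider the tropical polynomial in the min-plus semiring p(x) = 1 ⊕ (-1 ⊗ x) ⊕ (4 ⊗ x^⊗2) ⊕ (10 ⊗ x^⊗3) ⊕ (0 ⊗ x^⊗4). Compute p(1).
p(1) = 0

A tropical monomial a ⊗ x^⊗i evaluates to a + i · x. Evaluating each term at x = 1:
  Term 0 contributes 1 + 0 · 1 = 1
  Term 1 contributes -1 + 1 · 1 = 0
  Term 2 contributes 4 + 2 · 1 = 6
  Term 3 contributes 10 + 3 · 1 = 13
  Term 4 contributes 0 + 4 · 1 = 4
p(1) = ⊕ of these = min[1, 0, 6, 13, 4] = 0.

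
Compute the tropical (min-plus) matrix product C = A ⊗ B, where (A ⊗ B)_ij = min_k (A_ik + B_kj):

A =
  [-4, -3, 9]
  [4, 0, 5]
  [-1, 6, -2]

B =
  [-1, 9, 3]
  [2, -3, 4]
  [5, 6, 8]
A ⊗ B =
  [-5, -6, -1]
  [2, -3, 4]
  [-2, 3, 2]

Apply the min-plus product entry-by-entry:
  C[0][0] = min over k of (A[0][0] + B[0][0] = -4 + -1 = -5, A[0][1] + B[1][0] = -3 + 2 = -1, A[0][2] + B[2][0] = 9 + 5 = 14) = -5 (attained at k = 0)
  C[0][1] = min over k of (A[0][0] + B[0][1] = -4 + 9 = 5, A[0][1] + B[1][1] = -3 + -3 = -6, A[0][2] + B[2][1] = 9 + 6 = 15) = -6 (attained at k = 1)
  C[0][2] = min over k of (A[0][0] + B[0][2] = -4 + 3 = -1, A[0][1] + B[1][2] = -3 + 4 = 1, A[0][2] + B[2][2] = 9 + 8 = 17) = -1 (attained at k = 0)
  C[1][0] = min over k of (A[1][0] + B[0][0] = 4 + -1 = 3, A[1][1] + B[1][0] = 0 + 2 = 2, A[1][2] + B[2][0] = 5 + 5 = 10) = 2 (attained at k = 1)
  C[1][1] = min over k of (A[1][0] + B[0][1] = 4 + 9 = 13, A[1][1] + B[1][1] = 0 + -3 = -3, A[1][2] + B[2][1] = 5 + 6 = 11) = -3 (attained at k = 1)
  C[1][2] = min over k of (A[1][0] + B[0][2] = 4 + 3 = 7, A[1][1] + B[1][2] = 0 + 4 = 4, A[1][2] + B[2][2] = 5 + 8 = 13) = 4 (attained at k = 1)
  C[2][0] = min over k of (A[2][0] + B[0][0] = -1 + -1 = -2, A[2][1] + B[1][0] = 6 + 2 = 8, A[2][2] + B[2][0] = -2 + 5 = 3) = -2 (attained at k = 0)
  C[2][1] = min over k of (A[2][0] + B[0][1] = -1 + 9 = 8, A[2][1] + B[1][1] = 6 + -3 = 3, A[2][2] + B[2][1] = -2 + 6 = 4) = 3 (attained at k = 1)
  C[2][2] = min over k of (A[2][0] + B[0][2] = -1 + 3 = 2, A[2][1] + B[1][2] = 6 + 4 = 10, A[2][2] + B[2][2] = -2 + 8 = 6) = 2 (attained at k = 0)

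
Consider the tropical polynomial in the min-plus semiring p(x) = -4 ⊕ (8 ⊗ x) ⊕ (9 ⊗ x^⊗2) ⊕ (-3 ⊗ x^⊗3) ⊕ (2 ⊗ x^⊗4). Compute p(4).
p(4) = -4

A tropical monomial a ⊗ x^⊗i evaluates to a + i · x. Evaluating each term at x = 4:
  Term 0 contributes -4 + 0 · 4 = -4
  Term 1 contributes 8 + 1 · 4 = 12
  Term 2 contributes 9 + 2 · 4 = 17
  Term 3 contributes -3 + 3 · 4 = 9
  Term 4 contributes 2 + 4 · 4 = 18
p(4) = ⊕ of these = min[-4, 12, 17, 9, 18] = -4.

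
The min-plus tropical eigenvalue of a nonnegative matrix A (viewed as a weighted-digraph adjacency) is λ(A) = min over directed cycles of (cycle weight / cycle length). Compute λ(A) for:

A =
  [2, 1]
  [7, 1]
λ(A) = 1

Enumerate directed cycles and compute their means (weight / length). Sample:
  cycle 0 → 0: weight = 2, length = 1, mean = 2/1 ≈ 2.000
  cycle 1 → 1: weight = 1, length = 1, mean = 1/1 ≈ 1.000
  cycle 0 → 1 → 0: weight = 8, length = 2, mean = 8/2 ≈ 4.000
  cycle 1 → 0 → 1: weight = 8, length = 2, mean = 8/2 ≈ 4.000
Minimum mean = 1.000, attained e.g. along the cycle 1 → 1 with weight 1 and length 1. So λ(A) = 1/1 = 1.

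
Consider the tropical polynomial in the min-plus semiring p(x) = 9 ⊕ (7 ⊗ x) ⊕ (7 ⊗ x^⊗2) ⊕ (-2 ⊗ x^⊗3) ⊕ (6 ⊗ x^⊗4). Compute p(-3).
p(-3) = -11

A tropical monomial a ⊗ x^⊗i evaluates to a + i · x. Evaluating each term at x = -3:
  Term 0 contributes 9 + 0 · -3 = 9
  Term 1 contributes 7 + 1 · -3 = 4
  Term 2 contributes 7 + 2 · -3 = 1
  Term 3 contributes -2 + 3 · -3 = -11
  Term 4 contributes 6 + 4 · -3 = -6
p(-3) = ⊕ of these = min[9, 4, 1, -11, -6] = -11.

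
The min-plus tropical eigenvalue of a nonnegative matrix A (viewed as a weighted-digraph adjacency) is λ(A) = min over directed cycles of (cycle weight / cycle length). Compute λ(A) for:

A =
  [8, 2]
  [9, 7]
λ(A) = 11/2

Enumerate directed cycles and compute their means (weight / length). Sample:
  cycle 0 → 0: weight = 8, length = 1, mean = 8/1 ≈ 8.000
  cycle 1 → 1: weight = 7, length = 1, mean = 7/1 ≈ 7.000
  cycle 0 → 1 → 0: weight = 11, length = 2, mean = 11/2 ≈ 5.500
  cycle 1 → 0 → 1: weight = 11, length = 2, mean = 11/2 ≈ 5.500
Minimum mean = 5.500, attained e.g. along the cycle 0 → 1 → 0 with weight 11 and length 2. So λ(A) = 11/2 = 11/2.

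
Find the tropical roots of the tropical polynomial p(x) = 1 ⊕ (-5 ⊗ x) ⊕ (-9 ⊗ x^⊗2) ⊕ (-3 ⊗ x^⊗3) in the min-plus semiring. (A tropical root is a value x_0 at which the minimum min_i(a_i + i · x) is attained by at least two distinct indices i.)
Roots: {-6, 4, 6}

Each tropical root is a break point of the lower envelope of the lines y = a_i + i · x (there are 4 lines, with slopes 0, 1, ..., 3). Only the lines that attain the minimum somewhere contribute to roots; other lines are dominated. Here the surviving (envelope) indices are i = 3, i = 2, i = 1, i = 0.
Intersections between consecutive envelope lines give the roots: for adjacent envelope indices i < j the intersection is x = (a_i − a_j) / (j − i). Reading off the sorted break points: {-6, 4, 6}.
Verification: at each break x_0, at least two indices attain the minimum of min_i(a_i + i · x_0).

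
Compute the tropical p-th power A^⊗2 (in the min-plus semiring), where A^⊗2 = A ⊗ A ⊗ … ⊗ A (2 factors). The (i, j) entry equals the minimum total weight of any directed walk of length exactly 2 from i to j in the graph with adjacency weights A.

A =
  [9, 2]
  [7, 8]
A^⊗2 =
  [9, 10]
  [15, 9]

Each entry (A^⊗2)_ij equals the minimum over all length-2 walks i = v_0 → v_1 → … → v_2 = j of Σ_t A[v_t][v_{t+1}]. For example, for (i, j) = (0, 1) we minimise over 2 possible intermediate vertex sequences; the minimum is 10, attained along the walk 0 → 1 → 1.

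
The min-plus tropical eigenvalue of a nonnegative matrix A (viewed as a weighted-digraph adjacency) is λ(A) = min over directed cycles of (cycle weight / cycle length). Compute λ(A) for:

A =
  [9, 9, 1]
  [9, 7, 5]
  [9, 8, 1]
λ(A) = 1

Enumerate directed cycles and compute their means (weight / length). Sample:
  cycle 0 → 0: weight = 9, length = 1, mean = 9/1 ≈ 9.000
  cycle 1 → 1: weight = 7, length = 1, mean = 7/1 ≈ 7.000
  cycle 2 → 2: weight = 1, length = 1, mean = 1/1 ≈ 1.000
  cycle 0 → 1 → 0: weight = 18, length = 2, mean = 18/2 ≈ 9.000
  cycle 0 → 2 → 0: weight = 10, length = 2, mean = 10/2 ≈ 5.000
  cycle 1 → 0 → 1: weight = 18, length = 2, mean = 18/2 ≈ 9.000
Minimum mean = 1.000, attained e.g. along the cycle 2 → 2 with weight 1 and length 1. So λ(A) = 1/1 = 1.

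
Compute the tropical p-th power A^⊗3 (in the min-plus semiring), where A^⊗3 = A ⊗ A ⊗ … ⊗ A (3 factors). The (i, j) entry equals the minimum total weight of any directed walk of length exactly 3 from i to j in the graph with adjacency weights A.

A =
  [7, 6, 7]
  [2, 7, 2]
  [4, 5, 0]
A^⊗3 =
  [11, 12, 7]
  [6, 7, 2]
  [4, 5, 0]

Each entry (A^⊗3)_ij equals the minimum over all length-3 walks i = v_0 → v_1 → … → v_3 = j of Σ_t A[v_t][v_{t+1}]. For example, for (i, j) = (0, 2) we minimise over 9 possible intermediate vertex sequences; the minimum is 7, attained along the walk 0 → 2 → 2 → 2.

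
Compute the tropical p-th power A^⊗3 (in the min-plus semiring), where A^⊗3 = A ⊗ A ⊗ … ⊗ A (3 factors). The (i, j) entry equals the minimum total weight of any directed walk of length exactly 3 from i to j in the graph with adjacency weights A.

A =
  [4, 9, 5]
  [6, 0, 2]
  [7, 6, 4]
A^⊗3 =
  [12, 9, 11]
  [6, 0, 2]
  [12, 6, 8]

Each entry (A^⊗3)_ij equals the minimum over all length-3 walks i = v_0 → v_1 → … → v_3 = j of Σ_t A[v_t][v_{t+1}]. For example, for (i, j) = (0, 2) we minimise over 9 possible intermediate vertex sequences; the minimum is 11, attained along the walk 0 → 1 → 1 → 2.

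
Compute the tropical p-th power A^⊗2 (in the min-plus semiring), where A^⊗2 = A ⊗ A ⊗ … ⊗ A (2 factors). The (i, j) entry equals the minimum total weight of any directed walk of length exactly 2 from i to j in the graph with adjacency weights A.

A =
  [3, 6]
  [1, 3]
A^⊗2 =
  [6, 9]
  [4, 6]

Each entry (A^⊗2)_ij equals the minimum over all length-2 walks i = v_0 → v_1 → … → v_2 = j of Σ_t A[v_t][v_{t+1}]. For example, for (i, j) = (0, 1) we minimise over 2 possible intermediate vertex sequences; the minimum is 9, attained along the walk 0 → 0 → 1.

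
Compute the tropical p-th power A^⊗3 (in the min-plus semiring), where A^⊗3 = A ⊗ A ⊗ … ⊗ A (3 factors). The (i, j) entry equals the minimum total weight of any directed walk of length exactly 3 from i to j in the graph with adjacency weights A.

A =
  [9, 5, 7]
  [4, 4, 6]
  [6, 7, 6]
A^⊗3 =
  [13, 13, 15]
  [12, 12, 14]
  [15, 15, 17]

Each entry (A^⊗3)_ij equals the minimum over all length-3 walks i = v_0 → v_1 → … → v_3 = j of Σ_t A[v_t][v_{t+1}]. For example, for (i, j) = (0, 2) we minimise over 9 possible intermediate vertex sequences; the minimum is 15, attained along the walk 0 → 1 → 1 → 2.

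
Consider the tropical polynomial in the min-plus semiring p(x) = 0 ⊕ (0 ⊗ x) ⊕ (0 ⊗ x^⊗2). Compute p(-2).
p(-2) = -4

A tropical monomial a ⊗ x^⊗i evaluates to a + i · x. Evaluating each term at x = -2:
  Term 0 contributes 0 + 0 · -2 = 0
  Term 1 contributes 0 + 1 · -2 = -2
  Term 2 contributes 0 + 2 · -2 = -4
p(-2) = ⊕ of these = min[0, -2, -4] = -4.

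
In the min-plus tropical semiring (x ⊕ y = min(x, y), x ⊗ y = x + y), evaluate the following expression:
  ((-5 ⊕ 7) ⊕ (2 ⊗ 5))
((-5 ⊕ 7) ⊕ (2 ⊗ 5)) = -5

Expand innermost to outermost. Recall ⊕ takes the minimum of its arguments and ⊗ takes their sum. Working out the expression ((-5 ⊕ 7) ⊕ (2 ⊗ 5)) gives -5.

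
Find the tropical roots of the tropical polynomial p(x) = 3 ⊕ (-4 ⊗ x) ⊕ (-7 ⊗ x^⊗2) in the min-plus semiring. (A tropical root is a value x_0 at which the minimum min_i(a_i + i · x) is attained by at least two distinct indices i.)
Roots: {3, 7}

Each tropical root is a break point of the lower envelope of the lines y = a_i + i · x (there are 3 lines, with slopes 0, 1, ..., 2). Only the lines that attain the minimum somewhere contribute to roots; other lines are dominated. Here the surviving (envelope) indices are i = 2, i = 1, i = 0.
Intersections between consecutive envelope lines give the roots: for adjacent envelope indices i < j the intersection is x = (a_i − a_j) / (j − i). Reading off the sorted break points: {3, 7}.
Verification: at each break x_0, at least two indices attain the minimum of min_i(a_i + i · x_0).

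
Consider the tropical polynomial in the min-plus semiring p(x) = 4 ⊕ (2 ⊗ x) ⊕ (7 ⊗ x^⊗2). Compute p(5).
p(5) = 4

A tropical monomial a ⊗ x^⊗i evaluates to a + i · x. Evaluating each term at x = 5:
  Term 0 contributes 4 + 0 · 5 = 4
  Term 1 contributes 2 + 1 · 5 = 7
  Term 2 contributes 7 + 2 · 5 = 17
p(5) = ⊕ of these = min[4, 7, 17] = 4.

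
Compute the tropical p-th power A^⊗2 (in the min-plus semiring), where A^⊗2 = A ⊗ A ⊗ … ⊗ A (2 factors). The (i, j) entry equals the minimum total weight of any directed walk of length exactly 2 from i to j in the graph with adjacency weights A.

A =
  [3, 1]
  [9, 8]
A^⊗2 =
  [6, 4]
  [12, 10]

Each entry (A^⊗2)_ij equals the minimum over all length-2 walks i = v_0 → v_1 → … → v_2 = j of Σ_t A[v_t][v_{t+1}]. For example, for (i, j) = (0, 1) we minimise over 2 possible intermediate vertex sequences; the minimum is 4, attained along the walk 0 → 0 → 1.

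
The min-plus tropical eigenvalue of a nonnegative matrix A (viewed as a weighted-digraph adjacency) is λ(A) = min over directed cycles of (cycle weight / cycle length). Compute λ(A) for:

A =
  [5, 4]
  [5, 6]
λ(A) = 9/2

Enumerate directed cycles and compute their means (weight / length). Sample:
  cycle 0 → 0: weight = 5, length = 1, mean = 5/1 ≈ 5.000
  cycle 1 → 1: weight = 6, length = 1, mean = 6/1 ≈ 6.000
  cycle 0 → 1 → 0: weight = 9, length = 2, mean = 9/2 ≈ 4.500
  cycle 1 → 0 → 1: weight = 9, length = 2, mean = 9/2 ≈ 4.500
Minimum mean = 4.500, attained e.g. along the cycle 0 → 1 → 0 with weight 9 and length 2. So λ(A) = 9/2 = 9/2.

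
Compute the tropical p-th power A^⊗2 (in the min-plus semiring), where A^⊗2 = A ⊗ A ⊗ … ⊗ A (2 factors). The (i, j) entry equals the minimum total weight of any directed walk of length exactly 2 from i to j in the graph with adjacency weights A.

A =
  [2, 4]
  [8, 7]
A^⊗2 =
  [4, 6]
  [10, 12]

Each entry (A^⊗2)_ij equals the minimum over all length-2 walks i = v_0 → v_1 → … → v_2 = j of Σ_t A[v_t][v_{t+1}]. For example, for (i, j) = (0, 1) we minimise over 2 possible intermediate vertex sequences; the minimum is 6, attained along the walk 0 → 0 → 1.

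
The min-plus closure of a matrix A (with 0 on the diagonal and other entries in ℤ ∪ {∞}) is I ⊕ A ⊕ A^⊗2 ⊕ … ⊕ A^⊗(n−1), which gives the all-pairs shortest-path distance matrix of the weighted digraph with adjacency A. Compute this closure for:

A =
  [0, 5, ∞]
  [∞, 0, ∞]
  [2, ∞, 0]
Closure =
  [0, 5, ∞]
  [∞, 0, ∞]
  [2, 7, 0]

This is the Floyd-Warshall all-pairs shortest-path computation. For each intermediate vertex k = 0, 1, …, 2, update dist[i][j] ← min(dist[i][j], dist[i][k] + dist[k][j]). The final matrix gives, for each (i, j), the minimum total weight of any directed path from i to j (possibly empty when i = j).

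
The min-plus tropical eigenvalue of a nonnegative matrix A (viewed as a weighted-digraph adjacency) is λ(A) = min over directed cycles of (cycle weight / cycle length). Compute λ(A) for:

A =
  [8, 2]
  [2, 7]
λ(A) = 2

Enumerate directed cycles and compute their means (weight / length). Sample:
  cycle 0 → 0: weight = 8, length = 1, mean = 8/1 ≈ 8.000
  cycle 1 → 1: weight = 7, length = 1, mean = 7/1 ≈ 7.000
  cycle 0 → 1 → 0: weight = 4, length = 2, mean = 4/2 ≈ 2.000
  cycle 1 → 0 → 1: weight = 4, length = 2, mean = 4/2 ≈ 2.000
Minimum mean = 2.000, attained e.g. along the cycle 0 → 1 → 0 with weight 4 and length 2. So λ(A) = 4/2 = 2.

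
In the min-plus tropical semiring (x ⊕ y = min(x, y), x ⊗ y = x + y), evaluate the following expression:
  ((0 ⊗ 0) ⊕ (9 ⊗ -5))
((0 ⊗ 0) ⊕ (9 ⊗ -5)) = 0

Expand innermost to outermost. Recall ⊕ takes the minimum of its arguments and ⊗ takes their sum. Working out the expression ((0 ⊗ 0) ⊕ (9 ⊗ -5)) gives 0.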